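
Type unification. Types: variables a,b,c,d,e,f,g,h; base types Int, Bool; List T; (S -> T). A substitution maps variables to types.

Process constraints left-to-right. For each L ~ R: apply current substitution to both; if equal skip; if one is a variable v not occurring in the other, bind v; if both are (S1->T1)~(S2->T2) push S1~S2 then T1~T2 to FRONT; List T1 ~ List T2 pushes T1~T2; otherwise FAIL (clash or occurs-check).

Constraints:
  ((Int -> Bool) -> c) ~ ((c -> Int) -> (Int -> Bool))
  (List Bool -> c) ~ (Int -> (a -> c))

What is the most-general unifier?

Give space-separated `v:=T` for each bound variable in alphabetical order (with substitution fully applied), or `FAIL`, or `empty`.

step 1: unify ((Int -> Bool) -> c) ~ ((c -> Int) -> (Int -> Bool))  [subst: {-} | 1 pending]
  -> decompose arrow: push (Int -> Bool)~(c -> Int), c~(Int -> Bool)
step 2: unify (Int -> Bool) ~ (c -> Int)  [subst: {-} | 2 pending]
  -> decompose arrow: push Int~c, Bool~Int
step 3: unify Int ~ c  [subst: {-} | 3 pending]
  bind c := Int
step 4: unify Bool ~ Int  [subst: {c:=Int} | 2 pending]
  clash: Bool vs Int

Answer: FAIL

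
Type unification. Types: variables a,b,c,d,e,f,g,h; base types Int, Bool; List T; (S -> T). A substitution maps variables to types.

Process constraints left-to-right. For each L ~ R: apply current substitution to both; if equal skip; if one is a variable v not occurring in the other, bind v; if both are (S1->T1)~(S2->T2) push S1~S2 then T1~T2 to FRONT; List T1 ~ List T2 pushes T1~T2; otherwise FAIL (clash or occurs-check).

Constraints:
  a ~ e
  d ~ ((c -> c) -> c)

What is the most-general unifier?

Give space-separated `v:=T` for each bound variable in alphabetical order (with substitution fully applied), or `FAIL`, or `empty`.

step 1: unify a ~ e  [subst: {-} | 1 pending]
  bind a := e
step 2: unify d ~ ((c -> c) -> c)  [subst: {a:=e} | 0 pending]
  bind d := ((c -> c) -> c)

Answer: a:=e d:=((c -> c) -> c)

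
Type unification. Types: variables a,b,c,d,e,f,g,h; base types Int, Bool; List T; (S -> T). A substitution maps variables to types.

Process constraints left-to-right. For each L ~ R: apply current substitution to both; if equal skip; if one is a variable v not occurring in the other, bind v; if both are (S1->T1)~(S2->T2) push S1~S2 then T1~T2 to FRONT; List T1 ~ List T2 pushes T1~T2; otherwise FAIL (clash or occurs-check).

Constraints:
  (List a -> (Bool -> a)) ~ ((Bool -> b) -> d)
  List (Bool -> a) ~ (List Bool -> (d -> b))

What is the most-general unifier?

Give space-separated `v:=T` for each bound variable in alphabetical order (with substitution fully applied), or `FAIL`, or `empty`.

Answer: FAIL

Derivation:
step 1: unify (List a -> (Bool -> a)) ~ ((Bool -> b) -> d)  [subst: {-} | 1 pending]
  -> decompose arrow: push List a~(Bool -> b), (Bool -> a)~d
step 2: unify List a ~ (Bool -> b)  [subst: {-} | 2 pending]
  clash: List a vs (Bool -> b)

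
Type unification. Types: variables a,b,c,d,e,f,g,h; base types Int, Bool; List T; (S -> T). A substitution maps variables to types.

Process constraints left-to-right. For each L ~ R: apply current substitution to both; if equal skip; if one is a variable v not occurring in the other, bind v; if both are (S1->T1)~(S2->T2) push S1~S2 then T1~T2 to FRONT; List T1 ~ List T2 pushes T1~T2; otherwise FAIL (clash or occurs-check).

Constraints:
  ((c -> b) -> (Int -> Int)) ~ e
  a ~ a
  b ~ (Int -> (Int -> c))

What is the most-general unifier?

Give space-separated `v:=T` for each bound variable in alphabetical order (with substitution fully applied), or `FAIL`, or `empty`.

Answer: b:=(Int -> (Int -> c)) e:=((c -> (Int -> (Int -> c))) -> (Int -> Int))

Derivation:
step 1: unify ((c -> b) -> (Int -> Int)) ~ e  [subst: {-} | 2 pending]
  bind e := ((c -> b) -> (Int -> Int))
step 2: unify a ~ a  [subst: {e:=((c -> b) -> (Int -> Int))} | 1 pending]
  -> identical, skip
step 3: unify b ~ (Int -> (Int -> c))  [subst: {e:=((c -> b) -> (Int -> Int))} | 0 pending]
  bind b := (Int -> (Int -> c))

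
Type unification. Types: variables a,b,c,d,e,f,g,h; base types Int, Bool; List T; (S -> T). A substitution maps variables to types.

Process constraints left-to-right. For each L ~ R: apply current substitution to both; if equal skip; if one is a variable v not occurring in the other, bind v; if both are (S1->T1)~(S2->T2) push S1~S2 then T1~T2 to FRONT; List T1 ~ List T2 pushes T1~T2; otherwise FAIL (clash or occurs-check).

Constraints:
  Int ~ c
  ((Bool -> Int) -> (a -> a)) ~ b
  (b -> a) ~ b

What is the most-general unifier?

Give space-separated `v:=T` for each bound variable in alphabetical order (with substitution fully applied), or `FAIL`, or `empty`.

step 1: unify Int ~ c  [subst: {-} | 2 pending]
  bind c := Int
step 2: unify ((Bool -> Int) -> (a -> a)) ~ b  [subst: {c:=Int} | 1 pending]
  bind b := ((Bool -> Int) -> (a -> a))
step 3: unify (((Bool -> Int) -> (a -> a)) -> a) ~ ((Bool -> Int) -> (a -> a))  [subst: {c:=Int, b:=((Bool -> Int) -> (a -> a))} | 0 pending]
  -> decompose arrow: push ((Bool -> Int) -> (a -> a))~(Bool -> Int), a~(a -> a)
step 4: unify ((Bool -> Int) -> (a -> a)) ~ (Bool -> Int)  [subst: {c:=Int, b:=((Bool -> Int) -> (a -> a))} | 1 pending]
  -> decompose arrow: push (Bool -> Int)~Bool, (a -> a)~Int
step 5: unify (Bool -> Int) ~ Bool  [subst: {c:=Int, b:=((Bool -> Int) -> (a -> a))} | 2 pending]
  clash: (Bool -> Int) vs Bool

Answer: FAIL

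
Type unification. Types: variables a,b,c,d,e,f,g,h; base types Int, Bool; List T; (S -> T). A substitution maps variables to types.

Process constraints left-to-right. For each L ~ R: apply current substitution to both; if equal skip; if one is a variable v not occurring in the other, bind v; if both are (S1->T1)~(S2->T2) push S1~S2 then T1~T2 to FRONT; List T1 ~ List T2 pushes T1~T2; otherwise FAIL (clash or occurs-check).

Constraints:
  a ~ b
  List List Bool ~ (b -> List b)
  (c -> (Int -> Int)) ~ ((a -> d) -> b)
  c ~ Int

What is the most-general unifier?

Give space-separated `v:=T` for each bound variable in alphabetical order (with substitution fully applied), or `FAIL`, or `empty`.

step 1: unify a ~ b  [subst: {-} | 3 pending]
  bind a := b
step 2: unify List List Bool ~ (b -> List b)  [subst: {a:=b} | 2 pending]
  clash: List List Bool vs (b -> List b)

Answer: FAIL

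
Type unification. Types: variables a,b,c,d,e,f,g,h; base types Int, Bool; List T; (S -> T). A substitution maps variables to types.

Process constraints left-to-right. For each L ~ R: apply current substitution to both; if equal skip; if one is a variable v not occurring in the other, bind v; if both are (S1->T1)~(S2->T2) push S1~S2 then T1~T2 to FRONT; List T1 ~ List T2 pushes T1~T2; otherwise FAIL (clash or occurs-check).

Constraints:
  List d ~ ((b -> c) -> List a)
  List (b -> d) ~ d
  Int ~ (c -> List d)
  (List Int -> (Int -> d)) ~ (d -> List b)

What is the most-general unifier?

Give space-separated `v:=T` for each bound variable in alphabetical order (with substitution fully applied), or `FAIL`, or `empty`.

Answer: FAIL

Derivation:
step 1: unify List d ~ ((b -> c) -> List a)  [subst: {-} | 3 pending]
  clash: List d vs ((b -> c) -> List a)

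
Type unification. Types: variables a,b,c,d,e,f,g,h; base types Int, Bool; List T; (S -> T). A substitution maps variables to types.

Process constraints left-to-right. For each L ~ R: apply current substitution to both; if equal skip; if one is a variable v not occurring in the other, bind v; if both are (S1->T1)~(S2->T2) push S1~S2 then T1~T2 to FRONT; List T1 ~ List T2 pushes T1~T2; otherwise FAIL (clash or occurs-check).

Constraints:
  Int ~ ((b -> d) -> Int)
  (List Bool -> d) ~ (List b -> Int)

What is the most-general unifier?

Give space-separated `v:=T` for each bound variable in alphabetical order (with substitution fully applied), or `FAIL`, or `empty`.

step 1: unify Int ~ ((b -> d) -> Int)  [subst: {-} | 1 pending]
  clash: Int vs ((b -> d) -> Int)

Answer: FAIL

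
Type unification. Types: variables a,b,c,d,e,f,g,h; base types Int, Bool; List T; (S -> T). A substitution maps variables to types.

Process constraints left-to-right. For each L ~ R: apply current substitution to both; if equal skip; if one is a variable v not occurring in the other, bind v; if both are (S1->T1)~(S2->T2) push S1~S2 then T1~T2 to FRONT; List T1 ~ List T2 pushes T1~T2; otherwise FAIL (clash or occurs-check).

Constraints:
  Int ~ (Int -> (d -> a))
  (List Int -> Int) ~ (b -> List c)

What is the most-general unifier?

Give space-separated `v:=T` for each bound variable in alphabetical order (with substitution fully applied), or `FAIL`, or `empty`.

step 1: unify Int ~ (Int -> (d -> a))  [subst: {-} | 1 pending]
  clash: Int vs (Int -> (d -> a))

Answer: FAIL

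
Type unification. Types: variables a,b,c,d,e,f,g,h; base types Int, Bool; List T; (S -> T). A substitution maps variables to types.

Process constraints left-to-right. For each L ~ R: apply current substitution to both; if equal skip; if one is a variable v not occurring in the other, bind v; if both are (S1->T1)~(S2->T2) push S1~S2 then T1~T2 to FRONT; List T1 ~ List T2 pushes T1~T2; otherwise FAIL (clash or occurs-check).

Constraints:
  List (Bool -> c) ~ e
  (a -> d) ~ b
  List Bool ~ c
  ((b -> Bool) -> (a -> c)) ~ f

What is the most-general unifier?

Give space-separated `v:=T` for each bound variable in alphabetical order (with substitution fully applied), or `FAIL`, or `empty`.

step 1: unify List (Bool -> c) ~ e  [subst: {-} | 3 pending]
  bind e := List (Bool -> c)
step 2: unify (a -> d) ~ b  [subst: {e:=List (Bool -> c)} | 2 pending]
  bind b := (a -> d)
step 3: unify List Bool ~ c  [subst: {e:=List (Bool -> c), b:=(a -> d)} | 1 pending]
  bind c := List Bool
step 4: unify (((a -> d) -> Bool) -> (a -> List Bool)) ~ f  [subst: {e:=List (Bool -> c), b:=(a -> d), c:=List Bool} | 0 pending]
  bind f := (((a -> d) -> Bool) -> (a -> List Bool))

Answer: b:=(a -> d) c:=List Bool e:=List (Bool -> List Bool) f:=(((a -> d) -> Bool) -> (a -> List Bool))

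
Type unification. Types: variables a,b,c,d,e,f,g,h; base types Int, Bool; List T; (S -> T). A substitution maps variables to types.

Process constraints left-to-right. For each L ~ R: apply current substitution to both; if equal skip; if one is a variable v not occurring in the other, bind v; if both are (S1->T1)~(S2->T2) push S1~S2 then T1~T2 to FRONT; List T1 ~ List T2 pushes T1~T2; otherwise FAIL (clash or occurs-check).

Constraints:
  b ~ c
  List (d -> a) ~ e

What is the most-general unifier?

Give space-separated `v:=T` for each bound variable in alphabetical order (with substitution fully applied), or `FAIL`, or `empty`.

Answer: b:=c e:=List (d -> a)

Derivation:
step 1: unify b ~ c  [subst: {-} | 1 pending]
  bind b := c
step 2: unify List (d -> a) ~ e  [subst: {b:=c} | 0 pending]
  bind e := List (d -> a)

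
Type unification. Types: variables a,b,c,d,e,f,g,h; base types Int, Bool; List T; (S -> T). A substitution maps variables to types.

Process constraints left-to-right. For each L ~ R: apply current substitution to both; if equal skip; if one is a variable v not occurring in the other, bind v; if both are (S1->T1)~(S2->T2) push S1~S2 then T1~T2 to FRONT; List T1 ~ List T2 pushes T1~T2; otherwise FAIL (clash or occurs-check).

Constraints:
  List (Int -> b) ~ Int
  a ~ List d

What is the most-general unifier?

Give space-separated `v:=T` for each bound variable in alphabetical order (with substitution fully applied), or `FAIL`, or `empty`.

step 1: unify List (Int -> b) ~ Int  [subst: {-} | 1 pending]
  clash: List (Int -> b) vs Int

Answer: FAIL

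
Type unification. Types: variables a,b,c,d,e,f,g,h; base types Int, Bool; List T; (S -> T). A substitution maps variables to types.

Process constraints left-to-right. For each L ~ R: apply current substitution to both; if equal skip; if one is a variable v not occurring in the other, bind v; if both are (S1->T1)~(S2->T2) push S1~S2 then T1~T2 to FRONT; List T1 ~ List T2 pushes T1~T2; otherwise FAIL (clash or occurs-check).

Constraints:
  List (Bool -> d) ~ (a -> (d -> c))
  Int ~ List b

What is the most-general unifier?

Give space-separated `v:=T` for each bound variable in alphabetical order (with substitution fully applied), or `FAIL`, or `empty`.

step 1: unify List (Bool -> d) ~ (a -> (d -> c))  [subst: {-} | 1 pending]
  clash: List (Bool -> d) vs (a -> (d -> c))

Answer: FAIL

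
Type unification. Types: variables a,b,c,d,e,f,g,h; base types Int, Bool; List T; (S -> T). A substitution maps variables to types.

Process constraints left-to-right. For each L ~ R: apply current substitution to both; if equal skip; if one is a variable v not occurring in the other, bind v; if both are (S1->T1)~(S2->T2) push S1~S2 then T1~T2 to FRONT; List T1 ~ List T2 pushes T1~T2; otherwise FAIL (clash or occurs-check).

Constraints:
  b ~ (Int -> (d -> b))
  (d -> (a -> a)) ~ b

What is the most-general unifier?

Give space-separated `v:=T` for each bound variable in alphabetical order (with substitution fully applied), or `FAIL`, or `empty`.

step 1: unify b ~ (Int -> (d -> b))  [subst: {-} | 1 pending]
  occurs-check fail: b in (Int -> (d -> b))

Answer: FAIL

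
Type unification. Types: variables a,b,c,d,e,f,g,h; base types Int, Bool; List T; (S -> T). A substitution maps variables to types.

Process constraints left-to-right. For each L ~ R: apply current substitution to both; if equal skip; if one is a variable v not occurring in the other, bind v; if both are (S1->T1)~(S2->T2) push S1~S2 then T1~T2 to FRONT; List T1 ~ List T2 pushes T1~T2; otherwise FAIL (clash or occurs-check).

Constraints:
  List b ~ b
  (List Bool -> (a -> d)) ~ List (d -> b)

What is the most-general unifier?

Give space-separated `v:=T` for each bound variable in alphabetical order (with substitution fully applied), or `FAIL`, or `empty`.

Answer: FAIL

Derivation:
step 1: unify List b ~ b  [subst: {-} | 1 pending]
  occurs-check fail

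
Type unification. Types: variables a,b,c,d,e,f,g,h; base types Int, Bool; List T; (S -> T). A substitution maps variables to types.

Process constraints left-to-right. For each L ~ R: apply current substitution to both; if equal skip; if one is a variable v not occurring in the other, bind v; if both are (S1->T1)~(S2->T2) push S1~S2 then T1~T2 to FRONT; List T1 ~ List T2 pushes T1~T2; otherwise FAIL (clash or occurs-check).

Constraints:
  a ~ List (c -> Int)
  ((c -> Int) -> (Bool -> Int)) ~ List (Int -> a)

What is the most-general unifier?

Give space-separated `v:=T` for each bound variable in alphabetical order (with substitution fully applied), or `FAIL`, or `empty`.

step 1: unify a ~ List (c -> Int)  [subst: {-} | 1 pending]
  bind a := List (c -> Int)
step 2: unify ((c -> Int) -> (Bool -> Int)) ~ List (Int -> List (c -> Int))  [subst: {a:=List (c -> Int)} | 0 pending]
  clash: ((c -> Int) -> (Bool -> Int)) vs List (Int -> List (c -> Int))

Answer: FAIL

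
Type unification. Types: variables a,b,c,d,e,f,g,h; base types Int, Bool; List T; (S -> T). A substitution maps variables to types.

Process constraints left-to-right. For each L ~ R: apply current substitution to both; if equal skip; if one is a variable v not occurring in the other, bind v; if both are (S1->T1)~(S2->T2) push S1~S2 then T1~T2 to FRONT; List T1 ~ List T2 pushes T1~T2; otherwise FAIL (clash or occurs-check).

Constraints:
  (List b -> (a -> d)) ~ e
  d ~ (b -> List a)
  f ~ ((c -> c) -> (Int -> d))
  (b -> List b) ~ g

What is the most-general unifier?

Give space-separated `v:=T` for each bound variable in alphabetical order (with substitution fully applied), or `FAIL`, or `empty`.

Answer: d:=(b -> List a) e:=(List b -> (a -> (b -> List a))) f:=((c -> c) -> (Int -> (b -> List a))) g:=(b -> List b)

Derivation:
step 1: unify (List b -> (a -> d)) ~ e  [subst: {-} | 3 pending]
  bind e := (List b -> (a -> d))
step 2: unify d ~ (b -> List a)  [subst: {e:=(List b -> (a -> d))} | 2 pending]
  bind d := (b -> List a)
step 3: unify f ~ ((c -> c) -> (Int -> (b -> List a)))  [subst: {e:=(List b -> (a -> d)), d:=(b -> List a)} | 1 pending]
  bind f := ((c -> c) -> (Int -> (b -> List a)))
step 4: unify (b -> List b) ~ g  [subst: {e:=(List b -> (a -> d)), d:=(b -> List a), f:=((c -> c) -> (Int -> (b -> List a)))} | 0 pending]
  bind g := (b -> List b)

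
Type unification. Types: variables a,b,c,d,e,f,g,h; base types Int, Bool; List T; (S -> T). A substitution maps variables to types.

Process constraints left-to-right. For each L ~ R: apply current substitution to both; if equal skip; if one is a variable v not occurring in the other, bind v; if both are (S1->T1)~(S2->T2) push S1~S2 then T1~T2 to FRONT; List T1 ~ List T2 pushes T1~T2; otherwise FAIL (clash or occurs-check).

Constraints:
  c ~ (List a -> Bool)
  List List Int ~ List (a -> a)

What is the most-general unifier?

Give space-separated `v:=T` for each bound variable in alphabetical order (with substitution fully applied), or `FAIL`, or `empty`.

step 1: unify c ~ (List a -> Bool)  [subst: {-} | 1 pending]
  bind c := (List a -> Bool)
step 2: unify List List Int ~ List (a -> a)  [subst: {c:=(List a -> Bool)} | 0 pending]
  -> decompose List: push List Int~(a -> a)
step 3: unify List Int ~ (a -> a)  [subst: {c:=(List a -> Bool)} | 0 pending]
  clash: List Int vs (a -> a)

Answer: FAIL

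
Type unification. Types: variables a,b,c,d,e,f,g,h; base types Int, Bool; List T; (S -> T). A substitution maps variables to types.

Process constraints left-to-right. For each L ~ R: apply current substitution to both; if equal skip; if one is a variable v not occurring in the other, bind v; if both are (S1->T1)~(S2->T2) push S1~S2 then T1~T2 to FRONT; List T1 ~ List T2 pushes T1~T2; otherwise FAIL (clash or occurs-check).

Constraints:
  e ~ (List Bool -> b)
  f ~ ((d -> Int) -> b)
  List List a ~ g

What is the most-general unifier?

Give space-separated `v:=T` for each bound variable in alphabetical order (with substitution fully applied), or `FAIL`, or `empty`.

Answer: e:=(List Bool -> b) f:=((d -> Int) -> b) g:=List List a

Derivation:
step 1: unify e ~ (List Bool -> b)  [subst: {-} | 2 pending]
  bind e := (List Bool -> b)
step 2: unify f ~ ((d -> Int) -> b)  [subst: {e:=(List Bool -> b)} | 1 pending]
  bind f := ((d -> Int) -> b)
step 3: unify List List a ~ g  [subst: {e:=(List Bool -> b), f:=((d -> Int) -> b)} | 0 pending]
  bind g := List List a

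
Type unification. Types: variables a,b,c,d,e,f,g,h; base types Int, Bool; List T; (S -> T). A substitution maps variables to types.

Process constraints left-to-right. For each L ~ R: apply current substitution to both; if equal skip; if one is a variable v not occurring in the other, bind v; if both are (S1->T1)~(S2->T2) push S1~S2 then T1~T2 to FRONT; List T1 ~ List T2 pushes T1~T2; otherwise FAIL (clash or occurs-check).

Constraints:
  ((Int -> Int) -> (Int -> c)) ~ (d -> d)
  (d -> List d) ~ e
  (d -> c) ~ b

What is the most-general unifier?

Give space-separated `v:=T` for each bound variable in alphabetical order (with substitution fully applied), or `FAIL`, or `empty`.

step 1: unify ((Int -> Int) -> (Int -> c)) ~ (d -> d)  [subst: {-} | 2 pending]
  -> decompose arrow: push (Int -> Int)~d, (Int -> c)~d
step 2: unify (Int -> Int) ~ d  [subst: {-} | 3 pending]
  bind d := (Int -> Int)
step 3: unify (Int -> c) ~ (Int -> Int)  [subst: {d:=(Int -> Int)} | 2 pending]
  -> decompose arrow: push Int~Int, c~Int
step 4: unify Int ~ Int  [subst: {d:=(Int -> Int)} | 3 pending]
  -> identical, skip
step 5: unify c ~ Int  [subst: {d:=(Int -> Int)} | 2 pending]
  bind c := Int
step 6: unify ((Int -> Int) -> List (Int -> Int)) ~ e  [subst: {d:=(Int -> Int), c:=Int} | 1 pending]
  bind e := ((Int -> Int) -> List (Int -> Int))
step 7: unify ((Int -> Int) -> Int) ~ b  [subst: {d:=(Int -> Int), c:=Int, e:=((Int -> Int) -> List (Int -> Int))} | 0 pending]
  bind b := ((Int -> Int) -> Int)

Answer: b:=((Int -> Int) -> Int) c:=Int d:=(Int -> Int) e:=((Int -> Int) -> List (Int -> Int))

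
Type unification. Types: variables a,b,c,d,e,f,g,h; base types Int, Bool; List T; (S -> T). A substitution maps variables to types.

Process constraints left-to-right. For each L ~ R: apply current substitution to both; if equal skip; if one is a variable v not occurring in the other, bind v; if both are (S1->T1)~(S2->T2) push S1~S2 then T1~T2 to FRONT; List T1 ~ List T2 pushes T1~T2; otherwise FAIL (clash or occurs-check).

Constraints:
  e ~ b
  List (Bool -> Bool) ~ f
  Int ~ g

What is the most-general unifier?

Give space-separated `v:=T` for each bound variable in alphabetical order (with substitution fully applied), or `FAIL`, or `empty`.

step 1: unify e ~ b  [subst: {-} | 2 pending]
  bind e := b
step 2: unify List (Bool -> Bool) ~ f  [subst: {e:=b} | 1 pending]
  bind f := List (Bool -> Bool)
step 3: unify Int ~ g  [subst: {e:=b, f:=List (Bool -> Bool)} | 0 pending]
  bind g := Int

Answer: e:=b f:=List (Bool -> Bool) g:=Int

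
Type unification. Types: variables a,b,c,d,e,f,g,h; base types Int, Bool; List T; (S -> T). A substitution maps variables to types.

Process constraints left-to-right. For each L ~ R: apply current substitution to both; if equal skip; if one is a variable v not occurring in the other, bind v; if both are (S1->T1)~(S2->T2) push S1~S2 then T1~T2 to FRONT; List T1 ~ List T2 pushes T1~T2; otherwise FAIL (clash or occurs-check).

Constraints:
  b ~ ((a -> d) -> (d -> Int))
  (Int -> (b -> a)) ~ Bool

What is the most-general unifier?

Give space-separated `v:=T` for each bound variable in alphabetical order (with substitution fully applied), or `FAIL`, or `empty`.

step 1: unify b ~ ((a -> d) -> (d -> Int))  [subst: {-} | 1 pending]
  bind b := ((a -> d) -> (d -> Int))
step 2: unify (Int -> (((a -> d) -> (d -> Int)) -> a)) ~ Bool  [subst: {b:=((a -> d) -> (d -> Int))} | 0 pending]
  clash: (Int -> (((a -> d) -> (d -> Int)) -> a)) vs Bool

Answer: FAIL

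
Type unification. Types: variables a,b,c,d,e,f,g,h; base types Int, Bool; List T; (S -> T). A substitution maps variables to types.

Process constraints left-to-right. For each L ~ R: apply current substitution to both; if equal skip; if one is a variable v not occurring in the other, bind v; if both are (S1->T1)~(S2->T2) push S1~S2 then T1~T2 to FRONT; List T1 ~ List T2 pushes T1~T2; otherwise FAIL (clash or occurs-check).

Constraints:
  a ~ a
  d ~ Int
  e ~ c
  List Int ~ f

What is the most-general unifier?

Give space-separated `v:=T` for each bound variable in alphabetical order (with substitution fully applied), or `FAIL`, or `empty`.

Answer: d:=Int e:=c f:=List Int

Derivation:
step 1: unify a ~ a  [subst: {-} | 3 pending]
  -> identical, skip
step 2: unify d ~ Int  [subst: {-} | 2 pending]
  bind d := Int
step 3: unify e ~ c  [subst: {d:=Int} | 1 pending]
  bind e := c
step 4: unify List Int ~ f  [subst: {d:=Int, e:=c} | 0 pending]
  bind f := List Int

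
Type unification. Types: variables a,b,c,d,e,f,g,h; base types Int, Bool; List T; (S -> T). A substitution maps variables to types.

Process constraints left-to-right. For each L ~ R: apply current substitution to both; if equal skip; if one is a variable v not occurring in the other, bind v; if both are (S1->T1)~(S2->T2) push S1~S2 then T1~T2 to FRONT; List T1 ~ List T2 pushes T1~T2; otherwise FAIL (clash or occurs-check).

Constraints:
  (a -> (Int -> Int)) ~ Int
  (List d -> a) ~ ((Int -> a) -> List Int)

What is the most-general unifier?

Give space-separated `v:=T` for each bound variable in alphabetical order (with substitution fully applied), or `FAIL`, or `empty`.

Answer: FAIL

Derivation:
step 1: unify (a -> (Int -> Int)) ~ Int  [subst: {-} | 1 pending]
  clash: (a -> (Int -> Int)) vs Int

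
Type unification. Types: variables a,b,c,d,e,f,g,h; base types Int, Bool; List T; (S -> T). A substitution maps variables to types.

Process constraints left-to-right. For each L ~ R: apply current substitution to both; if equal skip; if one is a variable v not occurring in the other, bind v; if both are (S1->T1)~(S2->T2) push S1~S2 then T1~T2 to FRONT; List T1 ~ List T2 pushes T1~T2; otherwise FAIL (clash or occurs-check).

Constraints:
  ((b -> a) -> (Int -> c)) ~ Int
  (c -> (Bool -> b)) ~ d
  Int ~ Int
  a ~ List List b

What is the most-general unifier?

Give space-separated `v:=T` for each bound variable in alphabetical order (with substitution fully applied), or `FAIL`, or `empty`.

Answer: FAIL

Derivation:
step 1: unify ((b -> a) -> (Int -> c)) ~ Int  [subst: {-} | 3 pending]
  clash: ((b -> a) -> (Int -> c)) vs Int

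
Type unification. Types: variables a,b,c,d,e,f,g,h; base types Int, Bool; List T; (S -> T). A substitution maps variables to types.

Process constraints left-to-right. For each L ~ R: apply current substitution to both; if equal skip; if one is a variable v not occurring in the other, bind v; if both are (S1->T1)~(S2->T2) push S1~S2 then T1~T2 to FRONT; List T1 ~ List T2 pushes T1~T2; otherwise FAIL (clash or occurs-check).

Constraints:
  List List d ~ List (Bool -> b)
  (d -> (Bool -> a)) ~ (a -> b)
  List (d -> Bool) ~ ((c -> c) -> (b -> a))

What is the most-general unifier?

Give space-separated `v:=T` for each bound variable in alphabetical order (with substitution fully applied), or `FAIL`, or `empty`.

Answer: FAIL

Derivation:
step 1: unify List List d ~ List (Bool -> b)  [subst: {-} | 2 pending]
  -> decompose List: push List d~(Bool -> b)
step 2: unify List d ~ (Bool -> b)  [subst: {-} | 2 pending]
  clash: List d vs (Bool -> b)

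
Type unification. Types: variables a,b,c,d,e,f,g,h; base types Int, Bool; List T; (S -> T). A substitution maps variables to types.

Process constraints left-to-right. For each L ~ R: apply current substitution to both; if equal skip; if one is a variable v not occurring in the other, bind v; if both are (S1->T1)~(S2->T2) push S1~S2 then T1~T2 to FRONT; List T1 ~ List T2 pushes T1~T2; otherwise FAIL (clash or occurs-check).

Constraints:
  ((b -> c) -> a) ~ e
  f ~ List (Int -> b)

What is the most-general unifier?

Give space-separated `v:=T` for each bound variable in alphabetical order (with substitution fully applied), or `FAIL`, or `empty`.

Answer: e:=((b -> c) -> a) f:=List (Int -> b)

Derivation:
step 1: unify ((b -> c) -> a) ~ e  [subst: {-} | 1 pending]
  bind e := ((b -> c) -> a)
step 2: unify f ~ List (Int -> b)  [subst: {e:=((b -> c) -> a)} | 0 pending]
  bind f := List (Int -> b)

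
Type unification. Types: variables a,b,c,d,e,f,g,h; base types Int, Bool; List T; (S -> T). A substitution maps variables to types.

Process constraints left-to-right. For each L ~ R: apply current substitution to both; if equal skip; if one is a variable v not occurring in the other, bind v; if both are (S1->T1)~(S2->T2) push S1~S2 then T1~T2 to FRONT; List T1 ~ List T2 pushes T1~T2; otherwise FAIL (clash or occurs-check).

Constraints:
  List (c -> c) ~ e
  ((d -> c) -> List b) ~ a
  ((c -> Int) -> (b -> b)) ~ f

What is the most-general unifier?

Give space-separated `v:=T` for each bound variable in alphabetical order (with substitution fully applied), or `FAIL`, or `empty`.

step 1: unify List (c -> c) ~ e  [subst: {-} | 2 pending]
  bind e := List (c -> c)
step 2: unify ((d -> c) -> List b) ~ a  [subst: {e:=List (c -> c)} | 1 pending]
  bind a := ((d -> c) -> List b)
step 3: unify ((c -> Int) -> (b -> b)) ~ f  [subst: {e:=List (c -> c), a:=((d -> c) -> List b)} | 0 pending]
  bind f := ((c -> Int) -> (b -> b))

Answer: a:=((d -> c) -> List b) e:=List (c -> c) f:=((c -> Int) -> (b -> b))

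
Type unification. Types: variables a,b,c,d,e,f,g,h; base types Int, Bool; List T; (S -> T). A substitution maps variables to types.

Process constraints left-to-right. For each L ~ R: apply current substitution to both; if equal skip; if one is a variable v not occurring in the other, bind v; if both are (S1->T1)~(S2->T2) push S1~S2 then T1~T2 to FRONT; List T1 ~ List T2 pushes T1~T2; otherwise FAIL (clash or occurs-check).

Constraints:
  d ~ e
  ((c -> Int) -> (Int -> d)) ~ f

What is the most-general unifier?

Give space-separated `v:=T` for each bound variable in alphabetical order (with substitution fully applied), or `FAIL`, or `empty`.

step 1: unify d ~ e  [subst: {-} | 1 pending]
  bind d := e
step 2: unify ((c -> Int) -> (Int -> e)) ~ f  [subst: {d:=e} | 0 pending]
  bind f := ((c -> Int) -> (Int -> e))

Answer: d:=e f:=((c -> Int) -> (Int -> e))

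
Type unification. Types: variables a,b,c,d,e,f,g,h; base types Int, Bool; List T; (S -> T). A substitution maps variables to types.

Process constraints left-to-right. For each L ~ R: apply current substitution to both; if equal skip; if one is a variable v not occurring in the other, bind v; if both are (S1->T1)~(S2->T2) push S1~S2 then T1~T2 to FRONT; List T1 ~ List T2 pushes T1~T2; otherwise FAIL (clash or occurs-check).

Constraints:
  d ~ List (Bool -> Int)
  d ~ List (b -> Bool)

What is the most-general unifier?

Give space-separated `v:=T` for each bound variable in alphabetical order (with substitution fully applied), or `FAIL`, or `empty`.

Answer: FAIL

Derivation:
step 1: unify d ~ List (Bool -> Int)  [subst: {-} | 1 pending]
  bind d := List (Bool -> Int)
step 2: unify List (Bool -> Int) ~ List (b -> Bool)  [subst: {d:=List (Bool -> Int)} | 0 pending]
  -> decompose List: push (Bool -> Int)~(b -> Bool)
step 3: unify (Bool -> Int) ~ (b -> Bool)  [subst: {d:=List (Bool -> Int)} | 0 pending]
  -> decompose arrow: push Bool~b, Int~Bool
step 4: unify Bool ~ b  [subst: {d:=List (Bool -> Int)} | 1 pending]
  bind b := Bool
step 5: unify Int ~ Bool  [subst: {d:=List (Bool -> Int), b:=Bool} | 0 pending]
  clash: Int vs Bool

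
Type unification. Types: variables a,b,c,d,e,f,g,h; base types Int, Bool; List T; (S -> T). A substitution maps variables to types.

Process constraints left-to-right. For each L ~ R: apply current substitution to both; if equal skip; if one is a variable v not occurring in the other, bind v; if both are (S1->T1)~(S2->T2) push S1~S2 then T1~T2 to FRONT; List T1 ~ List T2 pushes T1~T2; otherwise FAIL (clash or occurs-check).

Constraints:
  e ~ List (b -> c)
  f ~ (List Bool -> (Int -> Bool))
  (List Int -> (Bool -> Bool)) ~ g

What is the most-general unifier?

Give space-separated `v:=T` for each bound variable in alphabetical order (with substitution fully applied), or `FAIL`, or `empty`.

step 1: unify e ~ List (b -> c)  [subst: {-} | 2 pending]
  bind e := List (b -> c)
step 2: unify f ~ (List Bool -> (Int -> Bool))  [subst: {e:=List (b -> c)} | 1 pending]
  bind f := (List Bool -> (Int -> Bool))
step 3: unify (List Int -> (Bool -> Bool)) ~ g  [subst: {e:=List (b -> c), f:=(List Bool -> (Int -> Bool))} | 0 pending]
  bind g := (List Int -> (Bool -> Bool))

Answer: e:=List (b -> c) f:=(List Bool -> (Int -> Bool)) g:=(List Int -> (Bool -> Bool))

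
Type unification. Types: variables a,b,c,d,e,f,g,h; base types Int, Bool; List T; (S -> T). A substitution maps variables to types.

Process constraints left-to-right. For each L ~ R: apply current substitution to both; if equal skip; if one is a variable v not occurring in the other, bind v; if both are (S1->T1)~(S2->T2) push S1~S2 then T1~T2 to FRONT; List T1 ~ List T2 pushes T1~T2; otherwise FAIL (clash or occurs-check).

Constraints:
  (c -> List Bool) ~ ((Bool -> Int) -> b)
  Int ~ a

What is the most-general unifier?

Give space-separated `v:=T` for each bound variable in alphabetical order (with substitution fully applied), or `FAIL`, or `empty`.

step 1: unify (c -> List Bool) ~ ((Bool -> Int) -> b)  [subst: {-} | 1 pending]
  -> decompose arrow: push c~(Bool -> Int), List Bool~b
step 2: unify c ~ (Bool -> Int)  [subst: {-} | 2 pending]
  bind c := (Bool -> Int)
step 3: unify List Bool ~ b  [subst: {c:=(Bool -> Int)} | 1 pending]
  bind b := List Bool
step 4: unify Int ~ a  [subst: {c:=(Bool -> Int), b:=List Bool} | 0 pending]
  bind a := Int

Answer: a:=Int b:=List Bool c:=(Bool -> Int)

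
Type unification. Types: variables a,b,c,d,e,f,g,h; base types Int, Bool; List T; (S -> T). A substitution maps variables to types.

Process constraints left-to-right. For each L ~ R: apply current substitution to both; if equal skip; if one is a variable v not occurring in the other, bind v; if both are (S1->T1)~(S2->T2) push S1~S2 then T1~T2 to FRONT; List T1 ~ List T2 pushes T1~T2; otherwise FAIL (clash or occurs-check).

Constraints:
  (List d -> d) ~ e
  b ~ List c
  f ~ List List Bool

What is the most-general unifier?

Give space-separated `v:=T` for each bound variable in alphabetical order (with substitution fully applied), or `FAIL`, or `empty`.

step 1: unify (List d -> d) ~ e  [subst: {-} | 2 pending]
  bind e := (List d -> d)
step 2: unify b ~ List c  [subst: {e:=(List d -> d)} | 1 pending]
  bind b := List c
step 3: unify f ~ List List Bool  [subst: {e:=(List d -> d), b:=List c} | 0 pending]
  bind f := List List Bool

Answer: b:=List c e:=(List d -> d) f:=List List Bool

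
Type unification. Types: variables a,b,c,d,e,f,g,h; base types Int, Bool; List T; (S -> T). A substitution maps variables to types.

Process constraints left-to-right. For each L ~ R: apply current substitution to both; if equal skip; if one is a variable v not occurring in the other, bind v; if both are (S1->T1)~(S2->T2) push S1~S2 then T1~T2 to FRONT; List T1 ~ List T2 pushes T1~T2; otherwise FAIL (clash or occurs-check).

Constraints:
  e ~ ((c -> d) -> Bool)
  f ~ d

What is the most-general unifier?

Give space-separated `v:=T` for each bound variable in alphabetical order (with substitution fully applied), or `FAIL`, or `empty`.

step 1: unify e ~ ((c -> d) -> Bool)  [subst: {-} | 1 pending]
  bind e := ((c -> d) -> Bool)
step 2: unify f ~ d  [subst: {e:=((c -> d) -> Bool)} | 0 pending]
  bind f := d

Answer: e:=((c -> d) -> Bool) f:=d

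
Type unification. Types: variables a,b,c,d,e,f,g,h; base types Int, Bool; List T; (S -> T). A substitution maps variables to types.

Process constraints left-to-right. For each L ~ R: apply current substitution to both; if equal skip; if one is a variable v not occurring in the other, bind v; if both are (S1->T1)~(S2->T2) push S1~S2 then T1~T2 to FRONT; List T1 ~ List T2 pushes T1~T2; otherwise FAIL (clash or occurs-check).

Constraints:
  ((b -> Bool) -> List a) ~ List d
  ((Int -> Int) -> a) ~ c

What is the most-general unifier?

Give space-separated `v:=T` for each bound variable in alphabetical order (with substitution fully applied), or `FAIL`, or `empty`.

Answer: FAIL

Derivation:
step 1: unify ((b -> Bool) -> List a) ~ List d  [subst: {-} | 1 pending]
  clash: ((b -> Bool) -> List a) vs List d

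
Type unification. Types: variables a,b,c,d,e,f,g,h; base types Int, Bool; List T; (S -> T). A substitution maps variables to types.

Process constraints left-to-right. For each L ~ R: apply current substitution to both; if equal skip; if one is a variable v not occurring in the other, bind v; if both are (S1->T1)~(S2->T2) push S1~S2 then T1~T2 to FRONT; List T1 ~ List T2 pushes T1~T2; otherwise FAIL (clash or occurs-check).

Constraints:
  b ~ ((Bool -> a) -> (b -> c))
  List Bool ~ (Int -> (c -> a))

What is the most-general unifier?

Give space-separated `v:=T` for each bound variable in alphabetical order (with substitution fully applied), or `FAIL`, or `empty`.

step 1: unify b ~ ((Bool -> a) -> (b -> c))  [subst: {-} | 1 pending]
  occurs-check fail: b in ((Bool -> a) -> (b -> c))

Answer: FAIL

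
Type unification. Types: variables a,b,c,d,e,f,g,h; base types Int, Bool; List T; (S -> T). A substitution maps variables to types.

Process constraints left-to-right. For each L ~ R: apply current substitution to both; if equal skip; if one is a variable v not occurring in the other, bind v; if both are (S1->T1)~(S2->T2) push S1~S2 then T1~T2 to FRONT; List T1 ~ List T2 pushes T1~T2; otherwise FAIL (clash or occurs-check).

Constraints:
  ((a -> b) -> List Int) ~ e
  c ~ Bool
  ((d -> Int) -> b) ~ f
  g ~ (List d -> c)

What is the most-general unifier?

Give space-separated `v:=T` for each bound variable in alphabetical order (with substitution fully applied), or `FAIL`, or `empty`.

step 1: unify ((a -> b) -> List Int) ~ e  [subst: {-} | 3 pending]
  bind e := ((a -> b) -> List Int)
step 2: unify c ~ Bool  [subst: {e:=((a -> b) -> List Int)} | 2 pending]
  bind c := Bool
step 3: unify ((d -> Int) -> b) ~ f  [subst: {e:=((a -> b) -> List Int), c:=Bool} | 1 pending]
  bind f := ((d -> Int) -> b)
step 4: unify g ~ (List d -> Bool)  [subst: {e:=((a -> b) -> List Int), c:=Bool, f:=((d -> Int) -> b)} | 0 pending]
  bind g := (List d -> Bool)

Answer: c:=Bool e:=((a -> b) -> List Int) f:=((d -> Int) -> b) g:=(List d -> Bool)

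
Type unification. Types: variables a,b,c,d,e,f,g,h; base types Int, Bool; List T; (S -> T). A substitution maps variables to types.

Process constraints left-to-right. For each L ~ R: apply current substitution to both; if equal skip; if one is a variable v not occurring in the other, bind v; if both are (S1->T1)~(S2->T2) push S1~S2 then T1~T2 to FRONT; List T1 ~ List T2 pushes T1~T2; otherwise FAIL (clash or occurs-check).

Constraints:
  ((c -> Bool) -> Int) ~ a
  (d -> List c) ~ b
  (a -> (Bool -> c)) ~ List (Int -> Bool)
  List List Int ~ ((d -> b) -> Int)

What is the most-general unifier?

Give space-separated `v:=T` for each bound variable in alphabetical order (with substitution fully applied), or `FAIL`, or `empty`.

step 1: unify ((c -> Bool) -> Int) ~ a  [subst: {-} | 3 pending]
  bind a := ((c -> Bool) -> Int)
step 2: unify (d -> List c) ~ b  [subst: {a:=((c -> Bool) -> Int)} | 2 pending]
  bind b := (d -> List c)
step 3: unify (((c -> Bool) -> Int) -> (Bool -> c)) ~ List (Int -> Bool)  [subst: {a:=((c -> Bool) -> Int), b:=(d -> List c)} | 1 pending]
  clash: (((c -> Bool) -> Int) -> (Bool -> c)) vs List (Int -> Bool)

Answer: FAIL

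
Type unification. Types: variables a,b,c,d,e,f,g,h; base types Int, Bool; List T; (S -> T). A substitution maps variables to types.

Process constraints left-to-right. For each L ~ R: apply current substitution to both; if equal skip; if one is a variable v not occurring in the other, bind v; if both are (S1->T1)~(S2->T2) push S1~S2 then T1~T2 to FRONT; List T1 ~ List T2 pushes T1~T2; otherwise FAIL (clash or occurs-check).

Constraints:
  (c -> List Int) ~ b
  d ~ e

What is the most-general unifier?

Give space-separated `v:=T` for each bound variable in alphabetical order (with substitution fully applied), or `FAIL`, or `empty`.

step 1: unify (c -> List Int) ~ b  [subst: {-} | 1 pending]
  bind b := (c -> List Int)
step 2: unify d ~ e  [subst: {b:=(c -> List Int)} | 0 pending]
  bind d := e

Answer: b:=(c -> List Int) d:=e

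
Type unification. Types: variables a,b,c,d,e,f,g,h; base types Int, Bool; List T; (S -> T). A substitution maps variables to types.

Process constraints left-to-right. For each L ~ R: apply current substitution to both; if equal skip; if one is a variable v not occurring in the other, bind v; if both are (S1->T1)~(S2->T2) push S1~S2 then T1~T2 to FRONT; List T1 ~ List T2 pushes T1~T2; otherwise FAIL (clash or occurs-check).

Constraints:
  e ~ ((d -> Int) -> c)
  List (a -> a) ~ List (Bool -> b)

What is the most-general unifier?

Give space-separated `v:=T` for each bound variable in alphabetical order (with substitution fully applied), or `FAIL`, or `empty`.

step 1: unify e ~ ((d -> Int) -> c)  [subst: {-} | 1 pending]
  bind e := ((d -> Int) -> c)
step 2: unify List (a -> a) ~ List (Bool -> b)  [subst: {e:=((d -> Int) -> c)} | 0 pending]
  -> decompose List: push (a -> a)~(Bool -> b)
step 3: unify (a -> a) ~ (Bool -> b)  [subst: {e:=((d -> Int) -> c)} | 0 pending]
  -> decompose arrow: push a~Bool, a~b
step 4: unify a ~ Bool  [subst: {e:=((d -> Int) -> c)} | 1 pending]
  bind a := Bool
step 5: unify Bool ~ b  [subst: {e:=((d -> Int) -> c), a:=Bool} | 0 pending]
  bind b := Bool

Answer: a:=Bool b:=Bool e:=((d -> Int) -> c)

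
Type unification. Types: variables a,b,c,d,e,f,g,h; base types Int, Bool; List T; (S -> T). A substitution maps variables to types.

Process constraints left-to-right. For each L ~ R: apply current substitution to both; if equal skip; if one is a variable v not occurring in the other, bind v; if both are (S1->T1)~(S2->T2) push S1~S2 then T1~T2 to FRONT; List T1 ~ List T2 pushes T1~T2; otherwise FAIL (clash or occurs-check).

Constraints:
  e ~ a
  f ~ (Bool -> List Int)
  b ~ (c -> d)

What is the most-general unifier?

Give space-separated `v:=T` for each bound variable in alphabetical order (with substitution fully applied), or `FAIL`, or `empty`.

Answer: b:=(c -> d) e:=a f:=(Bool -> List Int)

Derivation:
step 1: unify e ~ a  [subst: {-} | 2 pending]
  bind e := a
step 2: unify f ~ (Bool -> List Int)  [subst: {e:=a} | 1 pending]
  bind f := (Bool -> List Int)
step 3: unify b ~ (c -> d)  [subst: {e:=a, f:=(Bool -> List Int)} | 0 pending]
  bind b := (c -> d)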